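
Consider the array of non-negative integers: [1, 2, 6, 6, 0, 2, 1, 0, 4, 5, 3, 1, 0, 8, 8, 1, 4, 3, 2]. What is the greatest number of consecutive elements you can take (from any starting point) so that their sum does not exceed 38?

13

add 1: [1] sum 1, len 1
add 2: [1, 2] sum 3, len 2
add 6: [1, 2, 6] sum 9, len 3
add 6: [1, 2, 6, 6] sum 15, len 4
add 0: [1, 2, 6, 6, 0] sum 15, len 5
add 2: [1, 2, 6, 6, 0, 2] sum 17, len 6
add 1: [1, 2, 6, 6, 0, 2, 1] sum 18, len 7
add 0: [1, 2, 6, 6, 0, 2, 1, 0] sum 18, len 8
add 4: [1, 2, 6, 6, 0, 2, 1, 0, 4] sum 22, len 9
add 5: [1, 2, 6, 6, 0, 2, 1, 0, 4, 5] sum 27, len 10
add 3: [1, 2, 6, 6, 0, 2, 1, 0, 4, 5, 3] sum 30, len 11
add 1: [1, 2, 6, 6, 0, 2, 1, 0, 4, 5, 3, 1] sum 31, len 12
add 0: [1, 2, 6, 6, 0, 2, 1, 0, 4, 5, 3, 1, 0] sum 31, len 13
add 8: [2, 6, 6, 0, 2, 1, 0, 4, 5, 3, 1, 0, 8] sum 38, len 13
add 8: [6, 0, 2, 1, 0, 4, 5, 3, 1, 0, 8, 8] sum 38, len 12
add 1: [0, 2, 1, 0, 4, 5, 3, 1, 0, 8, 8, 1] sum 33, len 12
add 4: [0, 2, 1, 0, 4, 5, 3, 1, 0, 8, 8, 1, 4] sum 37, len 13
add 3: [1, 0, 4, 5, 3, 1, 0, 8, 8, 1, 4, 3] sum 38, len 12
add 2: [5, 3, 1, 0, 8, 8, 1, 4, 3, 2] sum 35, len 10
Longest length seen: 13.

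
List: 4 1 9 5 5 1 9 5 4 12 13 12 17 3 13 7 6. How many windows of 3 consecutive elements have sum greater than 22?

7

[4, 1, 9] → sum 14
[1, 9, 5] → sum 15
[9, 5, 5] → sum 19
[5, 5, 1] → sum 11
[5, 1, 9] → sum 15
[1, 9, 5] → sum 15
[9, 5, 4] → sum 18
[5, 4, 12] → sum 21
[4, 12, 13] → sum 29  > 22 ✓
[12, 13, 12] → sum 37  > 22 ✓
[13, 12, 17] → sum 42  > 22 ✓
[12, 17, 3] → sum 32  > 22 ✓
[17, 3, 13] → sum 33  > 22 ✓
[3, 13, 7] → sum 23  > 22 ✓
[13, 7, 6] → sum 26  > 22 ✓
7 windows satisfy the condition.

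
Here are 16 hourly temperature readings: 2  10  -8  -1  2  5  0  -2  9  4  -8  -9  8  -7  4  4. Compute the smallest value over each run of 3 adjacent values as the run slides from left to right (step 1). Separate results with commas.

-8, -8, -8, -1, 0, -2, -2, -2, -8, -9, -9, -9, -7, -7

2 10 -8 → min -8
10 -8 -1 → min -8
-8 -1 2 → min -8
-1 2 5 → min -1
2 5 0 → min 0
5 0 -2 → min -2
0 -2 9 → min -2
-2 9 4 → min -2
9 4 -8 → min -8
4 -8 -9 → min -9
-8 -9 8 → min -9
-9 8 -7 → min -9
8 -7 4 → min -7
-7 4 4 → min -7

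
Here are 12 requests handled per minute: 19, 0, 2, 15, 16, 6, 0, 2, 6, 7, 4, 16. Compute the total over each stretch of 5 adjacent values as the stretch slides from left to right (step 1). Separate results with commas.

19 0 2 15 16 → sum 52
0 2 15 16 6 → sum 39
2 15 16 6 0 → sum 39
15 16 6 0 2 → sum 39
16 6 0 2 6 → sum 30
6 0 2 6 7 → sum 21
0 2 6 7 4 → sum 19
2 6 7 4 16 → sum 35

52, 39, 39, 39, 30, 21, 19, 35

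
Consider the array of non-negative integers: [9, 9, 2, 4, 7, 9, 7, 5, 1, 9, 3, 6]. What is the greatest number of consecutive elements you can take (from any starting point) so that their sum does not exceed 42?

7

add 9: [9] sum 9, len 1
add 9: [9, 9] sum 18, len 2
add 2: [9, 9, 2] sum 20, len 3
add 4: [9, 9, 2, 4] sum 24, len 4
add 7: [9, 9, 2, 4, 7] sum 31, len 5
add 9: [9, 9, 2, 4, 7, 9] sum 40, len 6
add 7: [9, 2, 4, 7, 9, 7] sum 38, len 6
add 5: [2, 4, 7, 9, 7, 5] sum 34, len 6
add 1: [2, 4, 7, 9, 7, 5, 1] sum 35, len 7
add 9: [4, 7, 9, 7, 5, 1, 9] sum 42, len 7
add 3: [7, 9, 7, 5, 1, 9, 3] sum 41, len 7
add 6: [9, 7, 5, 1, 9, 3, 6] sum 40, len 7
Longest length seen: 7.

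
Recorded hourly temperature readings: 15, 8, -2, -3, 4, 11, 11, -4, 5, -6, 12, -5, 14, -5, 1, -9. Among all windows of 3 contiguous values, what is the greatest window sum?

Window sums for each of the 14 positions:
(15, 8, -2) → sum 21
(8, -2, -3) → sum 3
(-2, -3, 4) → sum -1
(-3, 4, 11) → sum 12
(4, 11, 11) → sum 26
(11, 11, -4) → sum 18
(11, -4, 5) → sum 12
(-4, 5, -6) → sum -5
(5, -6, 12) → sum 11
(-6, 12, -5) → sum 1
(12, -5, 14) → sum 21
(-5, 14, -5) → sum 4
(14, -5, 1) → sum 10
(-5, 1, -9) → sum -13
Greatest of these is 26.

26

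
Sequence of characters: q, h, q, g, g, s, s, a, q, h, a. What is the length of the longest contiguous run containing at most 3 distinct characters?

5

add q: window [q] (1 distinct), len 1
add h: window [q, h] (2 distinct), len 2
add q: window [q, h, q] (2 distinct), len 3
add g: window [q, h, q, g] (3 distinct), len 4
add g: window [q, h, q, g, g] (3 distinct), len 5
add s: window [q, g, g, s] (3 distinct), len 4
add s: window [q, g, g, s, s] (3 distinct), len 5
add a: window [g, g, s, s, a] (3 distinct), len 5
add q: window [s, s, a, q] (3 distinct), len 4
add h: window [a, q, h] (3 distinct), len 3
add a: window [a, q, h, a] (3 distinct), len 4
Longest length with ≤3 distinct: 5.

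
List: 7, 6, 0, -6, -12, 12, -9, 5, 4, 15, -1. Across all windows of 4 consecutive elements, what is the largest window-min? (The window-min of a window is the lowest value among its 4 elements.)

-1

Window mins for each of the 8 positions:
[7, 6, 0, -6] → min -6
[6, 0, -6, -12] → min -12
[0, -6, -12, 12] → min -12
[-6, -12, 12, -9] → min -12
[-12, 12, -9, 5] → min -12
[12, -9, 5, 4] → min -9
[-9, 5, 4, 15] → min -9
[5, 4, 15, -1] → min -1
Largest of these is -1.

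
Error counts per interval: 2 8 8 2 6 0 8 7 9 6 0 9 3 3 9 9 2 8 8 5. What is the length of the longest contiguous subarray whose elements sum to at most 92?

17

→ 2: sum 2, len 1
→ 8: sum 10, len 2
→ 8: sum 18, len 3
→ 2: sum 20, len 4
→ 6: sum 26, len 5
→ 0: sum 26, len 6
→ 8: sum 34, len 7
→ 7: sum 41, len 8
→ 9: sum 50, len 9
→ 6: sum 56, len 10
→ 0: sum 56, len 11
→ 9: sum 65, len 12
→ 3: sum 68, len 13
→ 3: sum 71, len 14
→ 9: sum 80, len 15
→ 9: sum 89, len 16
→ 2: sum 91, len 17
→ 8 (dropped 2, 8): sum 89, len 16
→ 8 (dropped 8): sum 89, len 16
→ 5 (dropped 2): sum 92, len 16
Longest length seen: 17.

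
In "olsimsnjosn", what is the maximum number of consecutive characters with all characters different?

add o: [o] len 1
add l: [o, l] len 2
add s: [o, l, s] len 3
add i: [o, l, s, i] len 4
add m: [o, l, s, i, m] len 5
add s (repeat s, move left end past it): [i, m, s] len 3
add n: [i, m, s, n] len 4
add j: [i, m, s, n, j] len 5
add o: [i, m, s, n, j, o] len 6
add s (repeat s, move left end past it): [n, j, o, s] len 4
add n (repeat n, move left end past it): [j, o, s, n] len 4
Longest all-distinct length: 6.

6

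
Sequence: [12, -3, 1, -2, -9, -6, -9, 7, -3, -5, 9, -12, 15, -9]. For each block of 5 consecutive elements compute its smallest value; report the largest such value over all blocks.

[12, -3, 1, -2, -9] → min -9
[-3, 1, -2, -9, -6] → min -9
[1, -2, -9, -6, -9] → min -9
[-2, -9, -6, -9, 7] → min -9
[-9, -6, -9, 7, -3] → min -9
[-6, -9, 7, -3, -5] → min -9
[-9, 7, -3, -5, 9] → min -9
[7, -3, -5, 9, -12] → min -12
[-3, -5, 9, -12, 15] → min -12
[-5, 9, -12, 15, -9] → min -12
Largest of these is -9.

-9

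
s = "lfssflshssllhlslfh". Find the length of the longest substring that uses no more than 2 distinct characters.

4

[l] 1 distinct, len 1
[l, f] 2 distinct, len 2
[f, s] 2 distinct, len 2
[f, s, s] 2 distinct, len 3
[f, s, s, f] 2 distinct, len 4
[f, l] 2 distinct, len 2
[l, s] 2 distinct, len 2
[s, h] 2 distinct, len 2
[s, h, s] 2 distinct, len 3
[s, h, s, s] 2 distinct, len 4
[s, s, l] 2 distinct, len 3
[s, s, l, l] 2 distinct, len 4
[l, l, h] 2 distinct, len 3
[l, l, h, l] 2 distinct, len 4
[l, s] 2 distinct, len 2
[l, s, l] 2 distinct, len 3
[l, f] 2 distinct, len 2
[f, h] 2 distinct, len 2
Longest length with ≤2 distinct: 4.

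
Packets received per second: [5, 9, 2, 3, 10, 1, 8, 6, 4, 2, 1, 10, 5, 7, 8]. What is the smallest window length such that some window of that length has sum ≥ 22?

add 5: running sum 5 < 22
add 9: running sum 14 < 22
add 2: running sum 16 < 22
add 3: running sum 19 < 22
end 4: [9, 2, 3, 10] sum 24, len 4
end 5: [9, 2, 3, 10, 1] sum 25, len 5
end 6: [3, 10, 1, 8] sum 22, len 4
end 7: [10, 1, 8, 6] sum 25, len 4
end 8: [10, 1, 8, 6, 4] sum 29, len 5
end 9: [10, 1, 8, 6, 4, 2] sum 31, len 6
end 10: [1, 8, 6, 4, 2, 1] sum 22, len 6
end 11: [6, 4, 2, 1, 10] sum 23, len 5
end 12: [4, 2, 1, 10, 5] sum 22, len 5
end 13: [10, 5, 7] sum 22, len 3
end 14: [10, 5, 7, 8] sum 30, len 4
Shortest qualifying length: 3.

3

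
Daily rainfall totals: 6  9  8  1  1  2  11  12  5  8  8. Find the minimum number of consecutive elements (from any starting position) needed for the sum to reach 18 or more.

add 6: running sum 6 < 18
add 9: running sum 15 < 18
add 8: shortest ending here [6, 9, 8] sum 23, len 3
add 1: shortest ending here [9, 8, 1] sum 18, len 3
add 1: shortest ending here [9, 8, 1, 1] sum 19, len 4
add 2: shortest ending here [9, 8, 1, 1, 2] sum 21, len 5
add 11: shortest ending here [8, 1, 1, 2, 11] sum 23, len 5
add 12: shortest ending here [11, 12] sum 23, len 2
add 5: shortest ending here [11, 12, 5] sum 28, len 3
add 8: shortest ending here [12, 5, 8] sum 25, len 3
add 8: shortest ending here [5, 8, 8] sum 21, len 3
Shortest qualifying length: 2.

2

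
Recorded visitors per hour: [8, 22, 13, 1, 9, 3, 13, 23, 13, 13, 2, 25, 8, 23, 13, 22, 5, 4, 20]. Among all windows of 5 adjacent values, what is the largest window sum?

[8, 22, 13, 1, 9] → sum 53
[22, 13, 1, 9, 3] → sum 48
[13, 1, 9, 3, 13] → sum 39
[1, 9, 3, 13, 23] → sum 49
[9, 3, 13, 23, 13] → sum 61
[3, 13, 23, 13, 13] → sum 65
[13, 23, 13, 13, 2] → sum 64
[23, 13, 13, 2, 25] → sum 76
[13, 13, 2, 25, 8] → sum 61
[13, 2, 25, 8, 23] → sum 71
[2, 25, 8, 23, 13] → sum 71
[25, 8, 23, 13, 22] → sum 91
[8, 23, 13, 22, 5] → sum 71
[23, 13, 22, 5, 4] → sum 67
[13, 22, 5, 4, 20] → sum 64
Largest of these is 91.

91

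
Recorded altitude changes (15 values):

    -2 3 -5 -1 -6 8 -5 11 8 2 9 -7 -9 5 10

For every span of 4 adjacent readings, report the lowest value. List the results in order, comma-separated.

-5, -6, -6, -6, -6, -5, -5, 2, -7, -9, -9, -9

(-2, 3, -5, -1) → min -5
(3, -5, -1, -6) → min -6
(-5, -1, -6, 8) → min -6
(-1, -6, 8, -5) → min -6
(-6, 8, -5, 11) → min -6
(8, -5, 11, 8) → min -5
(-5, 11, 8, 2) → min -5
(11, 8, 2, 9) → min 2
(8, 2, 9, -7) → min -7
(2, 9, -7, -9) → min -9
(9, -7, -9, 5) → min -9
(-7, -9, 5, 10) → min -9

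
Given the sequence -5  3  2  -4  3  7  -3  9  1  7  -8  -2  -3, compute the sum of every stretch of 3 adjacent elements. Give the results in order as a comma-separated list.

-5 3 2 → sum 0
3 2 -4 → sum 1
2 -4 3 → sum 1
-4 3 7 → sum 6
3 7 -3 → sum 7
7 -3 9 → sum 13
-3 9 1 → sum 7
9 1 7 → sum 17
1 7 -8 → sum 0
7 -8 -2 → sum -3
-8 -2 -3 → sum -13

0, 1, 1, 6, 7, 13, 7, 17, 0, -3, -13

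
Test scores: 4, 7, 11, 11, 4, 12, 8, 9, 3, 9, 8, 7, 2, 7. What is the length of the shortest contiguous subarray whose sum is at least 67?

Extend right; whenever the sum reaches 67, record the length and shrink from the left:
add 4: running sum 4 < 67
add 7: running sum 11 < 67
add 11: running sum 22 < 67
add 11: running sum 33 < 67
add 4: running sum 37 < 67
add 12: running sum 49 < 67
add 8: running sum 57 < 67
add 9: running sum 66 < 67
add 3: shortest ending here [4, 7, 11, 11, 4, 12, 8, 9, 3] sum 69, len 9
add 9: shortest ending here [11, 11, 4, 12, 8, 9, 3, 9] sum 67, len 8
add 8: shortest ending here [11, 11, 4, 12, 8, 9, 3, 9, 8] sum 75, len 9
add 7: shortest ending here [11, 4, 12, 8, 9, 3, 9, 8, 7] sum 71, len 9
add 2: shortest ending here [11, 4, 12, 8, 9, 3, 9, 8, 7, 2] sum 73, len 10
add 7: shortest ending here [4, 12, 8, 9, 3, 9, 8, 7, 2, 7] sum 69, len 10
Shortest qualifying length: 8.

8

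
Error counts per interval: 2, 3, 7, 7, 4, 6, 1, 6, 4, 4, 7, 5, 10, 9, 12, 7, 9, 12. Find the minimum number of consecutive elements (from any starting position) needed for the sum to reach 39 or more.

4

Extend right; whenever the sum reaches 39, record the length and shrink from the left:
add 2: running sum 2 < 39
add 3: running sum 5 < 39
add 7: running sum 12 < 39
add 7: running sum 19 < 39
add 4: running sum 23 < 39
add 6: running sum 29 < 39
add 1: running sum 30 < 39
add 6: running sum 36 < 39
end 8: [2, 3, 7, 7, 4, 6, 1, 6, 4] sum 40, len 9
end 9: [7, 7, 4, 6, 1, 6, 4, 4] sum 39, len 8
end 10: [7, 4, 6, 1, 6, 4, 4, 7] sum 39, len 8
end 11: [7, 4, 6, 1, 6, 4, 4, 7, 5] sum 44, len 9
end 12: [6, 1, 6, 4, 4, 7, 5, 10] sum 43, len 8
end 13: [4, 4, 7, 5, 10, 9] sum 39, len 6
end 14: [7, 5, 10, 9, 12] sum 43, len 5
end 15: [5, 10, 9, 12, 7] sum 43, len 5
end 16: [10, 9, 12, 7, 9] sum 47, len 5
end 17: [12, 7, 9, 12] sum 40, len 4
Shortest qualifying length: 4.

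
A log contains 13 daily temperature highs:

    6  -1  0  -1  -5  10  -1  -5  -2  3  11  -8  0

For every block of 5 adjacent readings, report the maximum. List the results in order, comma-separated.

6 -1 0 -1 -5 → max 6
-1 0 -1 -5 10 → max 10
0 -1 -5 10 -1 → max 10
-1 -5 10 -1 -5 → max 10
-5 10 -1 -5 -2 → max 10
10 -1 -5 -2 3 → max 10
-1 -5 -2 3 11 → max 11
-5 -2 3 11 -8 → max 11
-2 3 11 -8 0 → max 11

6, 10, 10, 10, 10, 10, 11, 11, 11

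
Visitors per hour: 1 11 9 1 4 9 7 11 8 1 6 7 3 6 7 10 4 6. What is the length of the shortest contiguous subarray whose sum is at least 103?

add 1: running sum 1 < 103
add 11: running sum 12 < 103
add 9: running sum 21 < 103
add 1: running sum 22 < 103
add 4: running sum 26 < 103
add 9: running sum 35 < 103
add 7: running sum 42 < 103
add 11: running sum 53 < 103
add 8: running sum 61 < 103
add 1: running sum 62 < 103
add 6: running sum 68 < 103
add 7: running sum 75 < 103
add 3: running sum 78 < 103
add 6: running sum 84 < 103
add 7: running sum 91 < 103
add 10: running sum 101 < 103
end 16: [11, 9, 1, 4, 9, 7, 11, 8, 1, 6, 7, 3, 6, 7, 10, 4] sum 104, len 16
end 17: [11, 9, 1, 4, 9, 7, 11, 8, 1, 6, 7, 3, 6, 7, 10, 4, 6] sum 110, len 17
Shortest qualifying length: 16.

16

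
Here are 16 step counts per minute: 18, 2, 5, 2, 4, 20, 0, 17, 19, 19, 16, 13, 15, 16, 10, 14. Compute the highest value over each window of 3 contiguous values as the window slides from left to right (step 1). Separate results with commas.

18, 5, 5, 20, 20, 20, 19, 19, 19, 19, 16, 16, 16, 16

Sliding a size-3 window across the 16 values:
(18, 2, 5) → max 18
(2, 5, 2) → max 5
(5, 2, 4) → max 5
(2, 4, 20) → max 20
(4, 20, 0) → max 20
(20, 0, 17) → max 20
(0, 17, 19) → max 19
(17, 19, 19) → max 19
(19, 19, 16) → max 19
(19, 16, 13) → max 19
(16, 13, 15) → max 16
(13, 15, 16) → max 16
(15, 16, 10) → max 16
(16, 10, 14) → max 16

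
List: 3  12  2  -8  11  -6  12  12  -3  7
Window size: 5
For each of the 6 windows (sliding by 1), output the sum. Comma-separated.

20, 11, 11, 21, 26, 22

(3, 12, 2, -8, 11) → sum 20
(12, 2, -8, 11, -6) → sum 11
(2, -8, 11, -6, 12) → sum 11
(-8, 11, -6, 12, 12) → sum 21
(11, -6, 12, 12, -3) → sum 26
(-6, 12, 12, -3, 7) → sum 22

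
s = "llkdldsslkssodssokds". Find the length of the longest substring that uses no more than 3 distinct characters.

[l] 1 distinct, len 1
[l, l] 1 distinct, len 2
[l, l, k] 2 distinct, len 3
[l, l, k, d] 3 distinct, len 4
[l, l, k, d, l] 3 distinct, len 5
[l, l, k, d, l, d] 3 distinct, len 6
[d, l, d, s] 3 distinct, len 4
[d, l, d, s, s] 3 distinct, len 5
[d, l, d, s, s, l] 3 distinct, len 6
[s, s, l, k] 3 distinct, len 4
[s, s, l, k, s] 3 distinct, len 5
[s, s, l, k, s, s] 3 distinct, len 6
[k, s, s, o] 3 distinct, len 4
[s, s, o, d] 3 distinct, len 4
[s, s, o, d, s] 3 distinct, len 5
[s, s, o, d, s, s] 3 distinct, len 6
[s, s, o, d, s, s, o] 3 distinct, len 7
[s, s, o, k] 3 distinct, len 4
[o, k, d] 3 distinct, len 3
[k, d, s] 3 distinct, len 3
Longest length with ≤3 distinct: 7.

7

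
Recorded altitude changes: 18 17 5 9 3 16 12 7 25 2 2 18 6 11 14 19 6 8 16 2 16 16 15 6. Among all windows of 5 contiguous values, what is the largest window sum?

Each size-5 window and its sum:
18 17 5 9 3 → sum 52
17 5 9 3 16 → sum 50
5 9 3 16 12 → sum 45
9 3 16 12 7 → sum 47
3 16 12 7 25 → sum 63
16 12 7 25 2 → sum 62
12 7 25 2 2 → sum 48
7 25 2 2 18 → sum 54
25 2 2 18 6 → sum 53
2 2 18 6 11 → sum 39
2 18 6 11 14 → sum 51
18 6 11 14 19 → sum 68
6 11 14 19 6 → sum 56
11 14 19 6 8 → sum 58
14 19 6 8 16 → sum 63
19 6 8 16 2 → sum 51
6 8 16 2 16 → sum 48
8 16 2 16 16 → sum 58
16 2 16 16 15 → sum 65
2 16 16 15 6 → sum 55
Largest of these is 68.

68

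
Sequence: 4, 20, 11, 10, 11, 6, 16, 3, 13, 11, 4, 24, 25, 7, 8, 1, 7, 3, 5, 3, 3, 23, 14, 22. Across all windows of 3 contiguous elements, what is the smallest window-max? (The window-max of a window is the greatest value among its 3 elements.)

Each size-3 window and its max:
4 20 11 → max 20
20 11 10 → max 20
11 10 11 → max 11
10 11 6 → max 11
11 6 16 → max 16
6 16 3 → max 16
16 3 13 → max 16
3 13 11 → max 13
13 11 4 → max 13
11 4 24 → max 24
4 24 25 → max 25
24 25 7 → max 25
25 7 8 → max 25
7 8 1 → max 8
8 1 7 → max 8
1 7 3 → max 7
7 3 5 → max 7
3 5 3 → max 5
5 3 3 → max 5
3 3 23 → max 23
3 23 14 → max 23
23 14 22 → max 23
Smallest of these is 5.

5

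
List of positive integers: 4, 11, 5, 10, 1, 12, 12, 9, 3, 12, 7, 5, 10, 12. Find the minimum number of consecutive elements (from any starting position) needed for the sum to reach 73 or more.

Extend right; whenever the sum reaches 73, record the length and shrink from the left:
add 4: running sum 4 < 73
add 11: running sum 15 < 73
add 5: running sum 20 < 73
add 10: running sum 30 < 73
add 1: running sum 31 < 73
add 12: running sum 43 < 73
add 12: running sum 55 < 73
add 9: running sum 64 < 73
add 3: running sum 67 < 73
add 12: shortest ending here [11, 5, 10, 1, 12, 12, 9, 3, 12] sum 75, len 9
add 7: shortest ending here [11, 5, 10, 1, 12, 12, 9, 3, 12, 7] sum 82, len 10
add 5: shortest ending here [5, 10, 1, 12, 12, 9, 3, 12, 7, 5] sum 76, len 10
add 10: shortest ending here [10, 1, 12, 12, 9, 3, 12, 7, 5, 10] sum 81, len 10
add 12: shortest ending here [12, 12, 9, 3, 12, 7, 5, 10, 12] sum 82, len 9
Shortest qualifying length: 9.

9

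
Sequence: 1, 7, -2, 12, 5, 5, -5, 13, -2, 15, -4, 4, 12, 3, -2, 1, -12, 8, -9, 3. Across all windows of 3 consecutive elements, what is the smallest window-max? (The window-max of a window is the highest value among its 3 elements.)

[1, 7, -2] → max 7
[7, -2, 12] → max 12
[-2, 12, 5] → max 12
[12, 5, 5] → max 12
[5, 5, -5] → max 5
[5, -5, 13] → max 13
[-5, 13, -2] → max 13
[13, -2, 15] → max 15
[-2, 15, -4] → max 15
[15, -4, 4] → max 15
[-4, 4, 12] → max 12
[4, 12, 3] → max 12
[12, 3, -2] → max 12
[3, -2, 1] → max 3
[-2, 1, -12] → max 1
[1, -12, 8] → max 8
[-12, 8, -9] → max 8
[8, -9, 3] → max 8
Smallest of these is 1.

1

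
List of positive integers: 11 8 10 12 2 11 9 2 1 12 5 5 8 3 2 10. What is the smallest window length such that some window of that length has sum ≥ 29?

Extend right; whenever the sum reaches 29, record the length and shrink from the left:
add 11: running sum 11 < 29
add 8: running sum 19 < 29
end 2: [11, 8, 10] sum 29, len 3
end 3: [8, 10, 12] sum 30, len 3
end 4: [8, 10, 12, 2] sum 32, len 4
end 5: [10, 12, 2, 11] sum 35, len 4
end 6: [12, 2, 11, 9] sum 34, len 4
end 7: [12, 2, 11, 9, 2] sum 36, len 5
end 8: [12, 2, 11, 9, 2, 1] sum 37, len 6
end 9: [11, 9, 2, 1, 12] sum 35, len 5
end 10: [9, 2, 1, 12, 5] sum 29, len 5
end 11: [9, 2, 1, 12, 5, 5] sum 34, len 6
end 12: [12, 5, 5, 8] sum 30, len 4
end 13: [12, 5, 5, 8, 3] sum 33, len 5
end 14: [12, 5, 5, 8, 3, 2] sum 35, len 6
end 15: [5, 5, 8, 3, 2, 10] sum 33, len 6
Shortest qualifying length: 3.

3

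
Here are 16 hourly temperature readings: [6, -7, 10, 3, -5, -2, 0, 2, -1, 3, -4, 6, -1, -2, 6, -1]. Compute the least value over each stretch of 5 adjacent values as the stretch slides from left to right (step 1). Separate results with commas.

-7, -7, -5, -5, -5, -2, -4, -4, -4, -4, -4, -2

[6, -7, 10, 3, -5] → min -7
[-7, 10, 3, -5, -2] → min -7
[10, 3, -5, -2, 0] → min -5
[3, -5, -2, 0, 2] → min -5
[-5, -2, 0, 2, -1] → min -5
[-2, 0, 2, -1, 3] → min -2
[0, 2, -1, 3, -4] → min -4
[2, -1, 3, -4, 6] → min -4
[-1, 3, -4, 6, -1] → min -4
[3, -4, 6, -1, -2] → min -4
[-4, 6, -1, -2, 6] → min -4
[6, -1, -2, 6, -1] → min -2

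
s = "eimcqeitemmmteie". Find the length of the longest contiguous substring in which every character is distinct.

[e] len 1
[e, i] len 2
[e, i, m] len 3
[e, i, m, c] len 4
[e, i, m, c, q] len 5
[i, m, c, q, e] len 5
[m, c, q, e, i] len 5
[m, c, q, e, i, t] len 6
[i, t, e] len 3
[i, t, e, m] len 4
[m] len 1
[m] len 1
[m, t] len 2
[m, t, e] len 3
[m, t, e, i] len 4
[i, e] len 2
Longest all-distinct length: 6.

6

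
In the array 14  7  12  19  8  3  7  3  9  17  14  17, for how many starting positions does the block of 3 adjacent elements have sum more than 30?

5

[14, 7, 12] → sum 33  > 30 ✓
[7, 12, 19] → sum 38  > 30 ✓
[12, 19, 8] → sum 39  > 30 ✓
[19, 8, 3] → sum 30
[8, 3, 7] → sum 18
[3, 7, 3] → sum 13
[7, 3, 9] → sum 19
[3, 9, 17] → sum 29
[9, 17, 14] → sum 40  > 30 ✓
[17, 14, 17] → sum 48  > 30 ✓
5 windows satisfy the condition.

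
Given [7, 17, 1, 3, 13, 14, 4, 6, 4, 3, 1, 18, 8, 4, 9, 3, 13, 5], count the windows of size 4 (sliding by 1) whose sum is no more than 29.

7

[7, 17, 1, 3] → sum 28  ≤ 29 ✓
[17, 1, 3, 13] → sum 34
[1, 3, 13, 14] → sum 31
[3, 13, 14, 4] → sum 34
[13, 14, 4, 6] → sum 37
[14, 4, 6, 4] → sum 28  ≤ 29 ✓
[4, 6, 4, 3] → sum 17  ≤ 29 ✓
[6, 4, 3, 1] → sum 14  ≤ 29 ✓
[4, 3, 1, 18] → sum 26  ≤ 29 ✓
[3, 1, 18, 8] → sum 30
[1, 18, 8, 4] → sum 31
[18, 8, 4, 9] → sum 39
[8, 4, 9, 3] → sum 24  ≤ 29 ✓
[4, 9, 3, 13] → sum 29  ≤ 29 ✓
[9, 3, 13, 5] → sum 30
7 windows satisfy the condition.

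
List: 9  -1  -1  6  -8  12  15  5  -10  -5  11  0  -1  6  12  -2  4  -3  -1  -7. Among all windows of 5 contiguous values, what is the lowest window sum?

-9

[9, -1, -1, 6, -8] → sum 5
[-1, -1, 6, -8, 12] → sum 8
[-1, 6, -8, 12, 15] → sum 24
[6, -8, 12, 15, 5] → sum 30
[-8, 12, 15, 5, -10] → sum 14
[12, 15, 5, -10, -5] → sum 17
[15, 5, -10, -5, 11] → sum 16
[5, -10, -5, 11, 0] → sum 1
[-10, -5, 11, 0, -1] → sum -5
[-5, 11, 0, -1, 6] → sum 11
[11, 0, -1, 6, 12] → sum 28
[0, -1, 6, 12, -2] → sum 15
[-1, 6, 12, -2, 4] → sum 19
[6, 12, -2, 4, -3] → sum 17
[12, -2, 4, -3, -1] → sum 10
[-2, 4, -3, -1, -7] → sum -9
Lowest of these is -9.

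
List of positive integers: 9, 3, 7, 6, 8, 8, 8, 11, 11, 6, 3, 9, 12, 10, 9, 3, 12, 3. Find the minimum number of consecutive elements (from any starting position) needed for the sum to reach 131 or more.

Extend right; whenever the sum reaches 131, record the length and shrink from the left:
add 9: running sum 9 < 131
add 3: running sum 12 < 131
add 7: running sum 19 < 131
add 6: running sum 25 < 131
add 8: running sum 33 < 131
add 8: running sum 41 < 131
add 8: running sum 49 < 131
add 11: running sum 60 < 131
add 11: running sum 71 < 131
add 6: running sum 77 < 131
add 3: running sum 80 < 131
add 9: running sum 89 < 131
add 12: running sum 101 < 131
add 10: running sum 111 < 131
add 9: running sum 120 < 131
add 3: running sum 123 < 131
add 12: shortest ending here [9, 3, 7, 6, 8, 8, 8, 11, 11, 6, 3, 9, 12, 10, 9, 3, 12] sum 135, len 17
add 3: shortest ending here [9, 3, 7, 6, 8, 8, 8, 11, 11, 6, 3, 9, 12, 10, 9, 3, 12, 3] sum 138, len 18
Shortest qualifying length: 17.

17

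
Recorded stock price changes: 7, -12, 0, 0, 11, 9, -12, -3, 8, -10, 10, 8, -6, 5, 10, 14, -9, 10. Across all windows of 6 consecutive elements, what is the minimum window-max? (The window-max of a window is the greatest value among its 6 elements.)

10

(7, -12, 0, 0, 11, 9) → max 11
(-12, 0, 0, 11, 9, -12) → max 11
(0, 0, 11, 9, -12, -3) → max 11
(0, 11, 9, -12, -3, 8) → max 11
(11, 9, -12, -3, 8, -10) → max 11
(9, -12, -3, 8, -10, 10) → max 10
(-12, -3, 8, -10, 10, 8) → max 10
(-3, 8, -10, 10, 8, -6) → max 10
(8, -10, 10, 8, -6, 5) → max 10
(-10, 10, 8, -6, 5, 10) → max 10
(10, 8, -6, 5, 10, 14) → max 14
(8, -6, 5, 10, 14, -9) → max 14
(-6, 5, 10, 14, -9, 10) → max 14
Minimum of these is 10.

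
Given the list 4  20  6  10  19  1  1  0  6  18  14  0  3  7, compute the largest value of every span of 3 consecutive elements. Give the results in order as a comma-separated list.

20, 20, 19, 19, 19, 1, 6, 18, 18, 18, 14, 7

(4, 20, 6) → max 20
(20, 6, 10) → max 20
(6, 10, 19) → max 19
(10, 19, 1) → max 19
(19, 1, 1) → max 19
(1, 1, 0) → max 1
(1, 0, 6) → max 6
(0, 6, 18) → max 18
(6, 18, 14) → max 18
(18, 14, 0) → max 18
(14, 0, 3) → max 14
(0, 3, 7) → max 7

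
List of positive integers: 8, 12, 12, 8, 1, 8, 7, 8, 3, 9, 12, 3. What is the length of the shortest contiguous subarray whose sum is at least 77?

add 8: running sum 8 < 77
add 12: running sum 20 < 77
add 12: running sum 32 < 77
add 8: running sum 40 < 77
add 1: running sum 41 < 77
add 8: running sum 49 < 77
add 7: running sum 56 < 77
add 8: running sum 64 < 77
add 3: running sum 67 < 77
add 9: running sum 76 < 77
end 10: [12, 12, 8, 1, 8, 7, 8, 3, 9, 12] sum 80, len 10
end 11: [12, 12, 8, 1, 8, 7, 8, 3, 9, 12, 3] sum 83, len 11
Shortest qualifying length: 10.

10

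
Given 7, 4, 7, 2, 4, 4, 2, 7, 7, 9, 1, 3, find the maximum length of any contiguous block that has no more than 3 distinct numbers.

Extend right; when distinct count exceeds 3, shrink from the left:
[7] 1 distinct, len 1
[7, 4] 2 distinct, len 2
[7, 4, 7] 2 distinct, len 3
[7, 4, 7, 2] 3 distinct, len 4
[7, 4, 7, 2, 4] 3 distinct, len 5
[7, 4, 7, 2, 4, 4] 3 distinct, len 6
[7, 4, 7, 2, 4, 4, 2] 3 distinct, len 7
[7, 4, 7, 2, 4, 4, 2, 7] 3 distinct, len 8
[7, 4, 7, 2, 4, 4, 2, 7, 7] 3 distinct, len 9
[2, 7, 7, 9] 3 distinct, len 4
[7, 7, 9, 1] 3 distinct, len 4
[9, 1, 3] 3 distinct, len 3
Longest length with ≤3 distinct: 9.

9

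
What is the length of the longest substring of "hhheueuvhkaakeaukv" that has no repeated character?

6

[h] len 1
[h] len 1
[h] len 1
[h, e] len 2
[h, e, u] len 3
[u, e] len 2
[e, u] len 2
[e, u, v] len 3
[e, u, v, h] len 4
[e, u, v, h, k] len 5
[e, u, v, h, k, a] len 6
[a] len 1
[a, k] len 2
[a, k, e] len 3
[k, e, a] len 3
[k, e, a, u] len 4
[e, a, u, k] len 4
[e, a, u, k, v] len 5
Longest all-distinct length: 6.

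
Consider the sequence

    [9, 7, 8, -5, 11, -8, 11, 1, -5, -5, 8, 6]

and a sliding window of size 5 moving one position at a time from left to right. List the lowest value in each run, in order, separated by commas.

-5, -8, -8, -8, -8, -8, -5, -5

[9, 7, 8, -5, 11] → min -5
[7, 8, -5, 11, -8] → min -8
[8, -5, 11, -8, 11] → min -8
[-5, 11, -8, 11, 1] → min -8
[11, -8, 11, 1, -5] → min -8
[-8, 11, 1, -5, -5] → min -8
[11, 1, -5, -5, 8] → min -5
[1, -5, -5, 8, 6] → min -5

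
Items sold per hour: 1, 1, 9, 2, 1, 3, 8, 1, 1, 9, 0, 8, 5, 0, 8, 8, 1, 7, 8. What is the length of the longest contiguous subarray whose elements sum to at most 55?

[1] sum 1 len 1
[1, 1] sum 2 len 2
[1, 1, 9] sum 11 len 3
[1, 1, 9, 2] sum 13 len 4
[1, 1, 9, 2, 1] sum 14 len 5
[1, 1, 9, 2, 1, 3] sum 17 len 6
[1, 1, 9, 2, 1, 3, 8] sum 25 len 7
[1, 1, 9, 2, 1, 3, 8, 1] sum 26 len 8
[1, 1, 9, 2, 1, 3, 8, 1, 1] sum 27 len 9
[1, 1, 9, 2, 1, 3, 8, 1, 1, 9] sum 36 len 10
[1, 1, 9, 2, 1, 3, 8, 1, 1, 9, 0] sum 36 len 11
[1, 1, 9, 2, 1, 3, 8, 1, 1, 9, 0, 8] sum 44 len 12
[1, 1, 9, 2, 1, 3, 8, 1, 1, 9, 0, 8, 5] sum 49 len 13
[1, 1, 9, 2, 1, 3, 8, 1, 1, 9, 0, 8, 5, 0] sum 49 len 14
[9, 2, 1, 3, 8, 1, 1, 9, 0, 8, 5, 0, 8] sum 55 len 13
[2, 1, 3, 8, 1, 1, 9, 0, 8, 5, 0, 8, 8] sum 54 len 13
[2, 1, 3, 8, 1, 1, 9, 0, 8, 5, 0, 8, 8, 1] sum 55 len 14
[1, 1, 9, 0, 8, 5, 0, 8, 8, 1, 7] sum 48 len 11
[1, 9, 0, 8, 5, 0, 8, 8, 1, 7, 8] sum 55 len 11
Longest length seen: 14.

14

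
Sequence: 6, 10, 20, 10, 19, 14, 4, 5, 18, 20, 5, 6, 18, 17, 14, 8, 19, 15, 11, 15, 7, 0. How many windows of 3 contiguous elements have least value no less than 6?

[6, 10, 20] → min 6  ≥ 6 ✓
[10, 20, 10] → min 10  ≥ 6 ✓
[20, 10, 19] → min 10  ≥ 6 ✓
[10, 19, 14] → min 10  ≥ 6 ✓
[19, 14, 4] → min 4
[14, 4, 5] → min 4
[4, 5, 18] → min 4
[5, 18, 20] → min 5
[18, 20, 5] → min 5
[20, 5, 6] → min 5
[5, 6, 18] → min 5
[6, 18, 17] → min 6  ≥ 6 ✓
[18, 17, 14] → min 14  ≥ 6 ✓
[17, 14, 8] → min 8  ≥ 6 ✓
[14, 8, 19] → min 8  ≥ 6 ✓
[8, 19, 15] → min 8  ≥ 6 ✓
[19, 15, 11] → min 11  ≥ 6 ✓
[15, 11, 15] → min 11  ≥ 6 ✓
[11, 15, 7] → min 7  ≥ 6 ✓
[15, 7, 0] → min 0
12 windows satisfy the condition.

12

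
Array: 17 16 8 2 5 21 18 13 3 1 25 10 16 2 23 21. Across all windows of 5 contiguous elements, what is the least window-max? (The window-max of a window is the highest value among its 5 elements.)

[17, 16, 8, 2, 5] → max 17
[16, 8, 2, 5, 21] → max 21
[8, 2, 5, 21, 18] → max 21
[2, 5, 21, 18, 13] → max 21
[5, 21, 18, 13, 3] → max 21
[21, 18, 13, 3, 1] → max 21
[18, 13, 3, 1, 25] → max 25
[13, 3, 1, 25, 10] → max 25
[3, 1, 25, 10, 16] → max 25
[1, 25, 10, 16, 2] → max 25
[25, 10, 16, 2, 23] → max 25
[10, 16, 2, 23, 21] → max 23
Least of these is 17.

17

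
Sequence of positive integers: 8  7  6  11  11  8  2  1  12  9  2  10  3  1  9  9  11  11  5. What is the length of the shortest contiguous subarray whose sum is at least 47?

6

add 8: running sum 8 < 47
add 7: running sum 15 < 47
add 6: running sum 21 < 47
add 11: running sum 32 < 47
add 11: running sum 43 < 47
end 5: [8, 7, 6, 11, 11, 8] sum 51, len 6
end 6: [8, 7, 6, 11, 11, 8, 2] sum 53, len 7
end 7: [8, 7, 6, 11, 11, 8, 2, 1] sum 54, len 8
end 8: [6, 11, 11, 8, 2, 1, 12] sum 51, len 7
end 9: [11, 11, 8, 2, 1, 12, 9] sum 54, len 7
end 10: [11, 11, 8, 2, 1, 12, 9, 2] sum 56, len 8
end 11: [11, 8, 2, 1, 12, 9, 2, 10] sum 55, len 8
end 12: [8, 2, 1, 12, 9, 2, 10, 3] sum 47, len 8
end 13: [8, 2, 1, 12, 9, 2, 10, 3, 1] sum 48, len 9
end 14: [1, 12, 9, 2, 10, 3, 1, 9] sum 47, len 8
end 15: [12, 9, 2, 10, 3, 1, 9, 9] sum 55, len 8
end 16: [9, 2, 10, 3, 1, 9, 9, 11] sum 54, len 8
end 17: [10, 3, 1, 9, 9, 11, 11] sum 54, len 7
end 18: [3, 1, 9, 9, 11, 11, 5] sum 49, len 7
Shortest qualifying length: 6.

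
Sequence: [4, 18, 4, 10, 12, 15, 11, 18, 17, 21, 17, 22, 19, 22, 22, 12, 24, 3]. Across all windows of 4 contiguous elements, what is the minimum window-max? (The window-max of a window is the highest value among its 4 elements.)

15

4 18 4 10 → max 18
18 4 10 12 → max 18
4 10 12 15 → max 15
10 12 15 11 → max 15
12 15 11 18 → max 18
15 11 18 17 → max 18
11 18 17 21 → max 21
18 17 21 17 → max 21
17 21 17 22 → max 22
21 17 22 19 → max 22
17 22 19 22 → max 22
22 19 22 22 → max 22
19 22 22 12 → max 22
22 22 12 24 → max 24
22 12 24 3 → max 24
Minimum of these is 15.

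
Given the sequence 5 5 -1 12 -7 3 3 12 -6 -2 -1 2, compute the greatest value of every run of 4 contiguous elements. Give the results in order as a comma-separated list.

12, 12, 12, 12, 12, 12, 12, 12, 2

[5, 5, -1, 12] → max 12
[5, -1, 12, -7] → max 12
[-1, 12, -7, 3] → max 12
[12, -7, 3, 3] → max 12
[-7, 3, 3, 12] → max 12
[3, 3, 12, -6] → max 12
[3, 12, -6, -2] → max 12
[12, -6, -2, -1] → max 12
[-6, -2, -1, 2] → max 2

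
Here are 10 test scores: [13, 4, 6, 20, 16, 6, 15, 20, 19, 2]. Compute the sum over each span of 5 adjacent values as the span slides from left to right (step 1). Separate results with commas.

59, 52, 63, 77, 76, 62

(13, 4, 6, 20, 16) → sum 59
(4, 6, 20, 16, 6) → sum 52
(6, 20, 16, 6, 15) → sum 63
(20, 16, 6, 15, 20) → sum 77
(16, 6, 15, 20, 19) → sum 76
(6, 15, 20, 19, 2) → sum 62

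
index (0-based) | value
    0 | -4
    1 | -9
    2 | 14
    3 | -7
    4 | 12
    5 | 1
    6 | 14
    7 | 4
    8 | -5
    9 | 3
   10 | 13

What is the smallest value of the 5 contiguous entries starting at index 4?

Elements at indices 4..8: 12, 1, 14, 4, -5
min(12, 1, 14, 4, -5) = -5

-5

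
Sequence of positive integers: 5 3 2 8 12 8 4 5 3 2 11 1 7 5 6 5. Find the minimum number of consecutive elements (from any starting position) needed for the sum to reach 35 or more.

add 5: running sum 5 < 35
add 3: running sum 8 < 35
add 2: running sum 10 < 35
add 8: running sum 18 < 35
add 12: running sum 30 < 35
add 8: shortest ending here [5, 3, 2, 8, 12, 8] sum 38, len 6
add 4: shortest ending here [3, 2, 8, 12, 8, 4] sum 37, len 6
add 5: shortest ending here [8, 12, 8, 4, 5] sum 37, len 5
add 3: shortest ending here [8, 12, 8, 4, 5, 3] sum 40, len 6
add 2: shortest ending here [8, 12, 8, 4, 5, 3, 2] sum 42, len 7
add 11: shortest ending here [12, 8, 4, 5, 3, 2, 11] sum 45, len 7
add 1: shortest ending here [12, 8, 4, 5, 3, 2, 11, 1] sum 46, len 8
add 7: shortest ending here [8, 4, 5, 3, 2, 11, 1, 7] sum 41, len 8
add 5: shortest ending here [4, 5, 3, 2, 11, 1, 7, 5] sum 38, len 8
add 6: shortest ending here [3, 2, 11, 1, 7, 5, 6] sum 35, len 7
add 5: shortest ending here [11, 1, 7, 5, 6, 5] sum 35, len 6
Shortest qualifying length: 5.

5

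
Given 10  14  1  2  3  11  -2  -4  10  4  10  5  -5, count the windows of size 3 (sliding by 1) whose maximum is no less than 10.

10 14 1 → max 14  ≥ 10 ✓
14 1 2 → max 14  ≥ 10 ✓
1 2 3 → max 3
2 3 11 → max 11  ≥ 10 ✓
3 11 -2 → max 11  ≥ 10 ✓
11 -2 -4 → max 11  ≥ 10 ✓
-2 -4 10 → max 10  ≥ 10 ✓
-4 10 4 → max 10  ≥ 10 ✓
10 4 10 → max 10  ≥ 10 ✓
4 10 5 → max 10  ≥ 10 ✓
10 5 -5 → max 10  ≥ 10 ✓
10 windows satisfy the condition.

10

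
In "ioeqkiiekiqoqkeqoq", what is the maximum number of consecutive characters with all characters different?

5

[i] len 1
[i, o] len 2
[i, o, e] len 3
[i, o, e, q] len 4
[i, o, e, q, k] len 5
[o, e, q, k, i] len 5
[i] len 1
[i, e] len 2
[i, e, k] len 3
[e, k, i] len 3
[e, k, i, q] len 4
[e, k, i, q, o] len 5
[o, q] len 2
[o, q, k] len 3
[o, q, k, e] len 4
[k, e, q] len 3
[k, e, q, o] len 4
[o, q] len 2
Longest all-distinct length: 5.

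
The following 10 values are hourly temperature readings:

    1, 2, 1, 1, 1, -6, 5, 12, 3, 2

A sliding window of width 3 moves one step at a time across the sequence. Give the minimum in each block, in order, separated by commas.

Sliding a size-3 window across the 10 values:
[1, 2, 1] → min 1
[2, 1, 1] → min 1
[1, 1, 1] → min 1
[1, 1, -6] → min -6
[1, -6, 5] → min -6
[-6, 5, 12] → min -6
[5, 12, 3] → min 3
[12, 3, 2] → min 2

1, 1, 1, -6, -6, -6, 3, 2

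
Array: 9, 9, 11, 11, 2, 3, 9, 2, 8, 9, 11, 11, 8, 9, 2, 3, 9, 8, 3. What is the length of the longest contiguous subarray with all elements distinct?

5

[9] len 1
[9] len 1
[9, 11] len 2
[11] len 1
[11, 2] len 2
[11, 2, 3] len 3
[11, 2, 3, 9] len 4
[3, 9, 2] len 3
[3, 9, 2, 8] len 4
[2, 8, 9] len 3
[2, 8, 9, 11] len 4
[11] len 1
[11, 8] len 2
[11, 8, 9] len 3
[11, 8, 9, 2] len 4
[11, 8, 9, 2, 3] len 5
[2, 3, 9] len 3
[2, 3, 9, 8] len 4
[9, 8, 3] len 3
Longest all-distinct length: 5.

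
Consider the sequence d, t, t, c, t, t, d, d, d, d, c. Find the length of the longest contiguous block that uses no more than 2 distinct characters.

6

Extend right; when distinct count exceeds 2, shrink from the left:
add d: window [d] (1 distinct), len 1
add t: window [d, t] (2 distinct), len 2
add t: window [d, t, t] (2 distinct), len 3
add c: window [t, t, c] (2 distinct), len 3
add t: window [t, t, c, t] (2 distinct), len 4
add t: window [t, t, c, t, t] (2 distinct), len 5
add d: window [t, t, d] (2 distinct), len 3
add d: window [t, t, d, d] (2 distinct), len 4
add d: window [t, t, d, d, d] (2 distinct), len 5
add d: window [t, t, d, d, d, d] (2 distinct), len 6
add c: window [d, d, d, d, c] (2 distinct), len 5
Longest length with ≤2 distinct: 6.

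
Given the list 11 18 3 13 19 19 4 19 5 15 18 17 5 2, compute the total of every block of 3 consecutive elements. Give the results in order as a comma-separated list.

32, 34, 35, 51, 42, 42, 28, 39, 38, 50, 40, 24

(11, 18, 3) → sum 32
(18, 3, 13) → sum 34
(3, 13, 19) → sum 35
(13, 19, 19) → sum 51
(19, 19, 4) → sum 42
(19, 4, 19) → sum 42
(4, 19, 5) → sum 28
(19, 5, 15) → sum 39
(5, 15, 18) → sum 38
(15, 18, 17) → sum 50
(18, 17, 5) → sum 40
(17, 5, 2) → sum 24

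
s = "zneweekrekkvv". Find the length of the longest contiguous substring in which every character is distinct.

[z] len 1
[z, n] len 2
[z, n, e] len 3
[z, n, e, w] len 4
[w, e] len 2
[e] len 1
[e, k] len 2
[e, k, r] len 3
[k, r, e] len 3
[r, e, k] len 3
[k] len 1
[k, v] len 2
[v] len 1
Longest all-distinct length: 4.

4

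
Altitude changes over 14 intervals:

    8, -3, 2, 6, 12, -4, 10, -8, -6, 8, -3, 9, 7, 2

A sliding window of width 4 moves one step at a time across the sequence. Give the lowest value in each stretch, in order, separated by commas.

-3, -3, -4, -4, -8, -8, -8, -8, -6, -3, -3

[8, -3, 2, 6] → min -3
[-3, 2, 6, 12] → min -3
[2, 6, 12, -4] → min -4
[6, 12, -4, 10] → min -4
[12, -4, 10, -8] → min -8
[-4, 10, -8, -6] → min -8
[10, -8, -6, 8] → min -8
[-8, -6, 8, -3] → min -8
[-6, 8, -3, 9] → min -6
[8, -3, 9, 7] → min -3
[-3, 9, 7, 2] → min -3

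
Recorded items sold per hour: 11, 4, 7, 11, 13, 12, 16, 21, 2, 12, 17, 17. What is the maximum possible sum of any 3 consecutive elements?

(11, 4, 7) → sum 22
(4, 7, 11) → sum 22
(7, 11, 13) → sum 31
(11, 13, 12) → sum 36
(13, 12, 16) → sum 41
(12, 16, 21) → sum 49
(16, 21, 2) → sum 39
(21, 2, 12) → sum 35
(2, 12, 17) → sum 31
(12, 17, 17) → sum 46
Maximum of these is 49.

49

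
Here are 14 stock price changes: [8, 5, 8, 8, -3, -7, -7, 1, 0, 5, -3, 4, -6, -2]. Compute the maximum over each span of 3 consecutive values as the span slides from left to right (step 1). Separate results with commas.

8, 8, 8, 8, -3, 1, 1, 5, 5, 5, 4, 4

[8, 5, 8] → max 8
[5, 8, 8] → max 8
[8, 8, -3] → max 8
[8, -3, -7] → max 8
[-3, -7, -7] → max -3
[-7, -7, 1] → max 1
[-7, 1, 0] → max 1
[1, 0, 5] → max 5
[0, 5, -3] → max 5
[5, -3, 4] → max 5
[-3, 4, -6] → max 4
[4, -6, -2] → max 4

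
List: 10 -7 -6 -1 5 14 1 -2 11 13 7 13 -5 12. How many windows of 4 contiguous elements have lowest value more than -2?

(10, -7, -6, -1) → min -7
(-7, -6, -1, 5) → min -7
(-6, -1, 5, 14) → min -6
(-1, 5, 14, 1) → min -1  > -2 ✓
(5, 14, 1, -2) → min -2
(14, 1, -2, 11) → min -2
(1, -2, 11, 13) → min -2
(-2, 11, 13, 7) → min -2
(11, 13, 7, 13) → min 7  > -2 ✓
(13, 7, 13, -5) → min -5
(7, 13, -5, 12) → min -5
2 windows satisfy the condition.

2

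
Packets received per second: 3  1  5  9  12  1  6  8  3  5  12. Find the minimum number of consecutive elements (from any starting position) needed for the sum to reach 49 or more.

8

add 3: running sum 3 < 49
add 1: running sum 4 < 49
add 5: running sum 9 < 49
add 9: running sum 18 < 49
add 12: running sum 30 < 49
add 1: running sum 31 < 49
add 6: running sum 37 < 49
add 8: running sum 45 < 49
add 3: running sum 48 < 49
add 5: shortest ending here [5, 9, 12, 1, 6, 8, 3, 5] sum 49, len 8
add 12: shortest ending here [9, 12, 1, 6, 8, 3, 5, 12] sum 56, len 8
Shortest qualifying length: 8.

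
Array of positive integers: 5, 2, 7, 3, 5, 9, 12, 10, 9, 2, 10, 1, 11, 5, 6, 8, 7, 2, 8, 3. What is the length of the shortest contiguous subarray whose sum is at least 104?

Extend right; whenever the sum reaches 104, record the length and shrink from the left:
add 5: running sum 5 < 104
add 2: running sum 7 < 104
add 7: running sum 14 < 104
add 3: running sum 17 < 104
add 5: running sum 22 < 104
add 9: running sum 31 < 104
add 12: running sum 43 < 104
add 10: running sum 53 < 104
add 9: running sum 62 < 104
add 2: running sum 64 < 104
add 10: running sum 74 < 104
add 1: running sum 75 < 104
add 11: running sum 86 < 104
add 5: running sum 91 < 104
add 6: running sum 97 < 104
add 8: shortest ending here [5, 2, 7, 3, 5, 9, 12, 10, 9, 2, 10, 1, 11, 5, 6, 8] sum 105, len 16
add 7: shortest ending here [7, 3, 5, 9, 12, 10, 9, 2, 10, 1, 11, 5, 6, 8, 7] sum 105, len 15
add 2: shortest ending here [7, 3, 5, 9, 12, 10, 9, 2, 10, 1, 11, 5, 6, 8, 7, 2] sum 107, len 16
add 8: shortest ending here [5, 9, 12, 10, 9, 2, 10, 1, 11, 5, 6, 8, 7, 2, 8] sum 105, len 15
add 3: shortest ending here [5, 9, 12, 10, 9, 2, 10, 1, 11, 5, 6, 8, 7, 2, 8, 3] sum 108, len 16
Shortest qualifying length: 15.

15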